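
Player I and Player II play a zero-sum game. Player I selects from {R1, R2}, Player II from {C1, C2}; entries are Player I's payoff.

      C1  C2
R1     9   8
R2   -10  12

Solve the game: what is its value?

188/23

Row minima: R1 → 8, R2 → -10; maximin = 8.
Column maxima: C1 → 9, C2 → 12; minimax = 9.
8 ≠ 9, so there is no saddle point; optimal play is mixed.
Let Player I play R1 with probability p. Expected payoff against C1: 9p + (-10)(1−p) = 19p − 10; against C2: 8p + 12(1−p) = −4p + 12.
Setting these equal: 19p − 10 = −4p + 12 ⇒ 23p = 22 ⇒ p = 22/23, and the value is (19)·(22/23) − 10 = 188/23.
For Player II: with q = P(C1), equating R1's and R2's payoffs gives q + 8 = −22q + 12 ⇒ q = 4/23.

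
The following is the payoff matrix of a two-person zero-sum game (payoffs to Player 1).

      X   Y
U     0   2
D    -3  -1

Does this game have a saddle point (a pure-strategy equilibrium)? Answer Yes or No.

Yes

Row minima: U → 0, D → -3; maximin = 0.
Column maxima: X → 0, Y → 2; minimax = 0.
maximin = minimax = 0, so a saddle point exists.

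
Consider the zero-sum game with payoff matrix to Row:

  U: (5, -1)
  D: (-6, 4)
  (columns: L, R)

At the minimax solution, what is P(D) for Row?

Row minima: U → -1, D → -6; maximin = -1.
Column maxima: L → 5, R → 4; minimax = 4.
-1 ≠ 4, so there is no saddle point; optimal play is mixed.
Let Row play U with probability p. Expected payoff against L: 5p + (-6)(1−p) = 11p − 6; against R: (-1)p + 4(1−p) = −5p + 4.
Setting these equal: 11p − 6 = −5p + 4 ⇒ 16p = 10 ⇒ p = 5/8, and the value is (11)·(5/8) − 6 = 7/8.
For Column: with q = P(L), equating U's and D's payoffs gives 6q − 1 = −10q + 4 ⇒ q = 5/16.

3/8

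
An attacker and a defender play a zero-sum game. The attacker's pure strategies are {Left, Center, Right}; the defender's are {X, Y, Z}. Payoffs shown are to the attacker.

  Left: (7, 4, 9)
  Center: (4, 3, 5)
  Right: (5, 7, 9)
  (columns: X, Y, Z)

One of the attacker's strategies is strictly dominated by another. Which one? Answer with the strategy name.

Center

Left gives a strictly higher payoff than Center against every column: 7 > 4, 4 > 3, 9 > 5.
So Center is strictly dominated and the attacker never plays it.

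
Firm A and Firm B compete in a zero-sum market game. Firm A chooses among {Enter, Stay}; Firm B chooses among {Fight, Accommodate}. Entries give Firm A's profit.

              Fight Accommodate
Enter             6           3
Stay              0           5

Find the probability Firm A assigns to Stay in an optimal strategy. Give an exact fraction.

Row minima: Enter → 3, Stay → 0; maximin = 3.
Column maxima: Fight → 6, Accommodate → 5; minimax = 5.
3 ≠ 5, so there is no saddle point; optimal play is mixed.
Let Firm A play Enter with probability p. Expected payoff against Fight: 6p + 0(1−p) = 6p; against Accommodate: 3p + 5(1−p) = −2p + 5.
Setting these equal: 6p = −2p + 5 ⇒ 8p = 5 ⇒ p = 5/8, and the value is (6)·(5/8) = 15/4.
For Firm B: with q = P(Fight), equating Enter's and Stay's payoffs gives 3q + 3 = −5q + 5 ⇒ q = 1/4.

3/8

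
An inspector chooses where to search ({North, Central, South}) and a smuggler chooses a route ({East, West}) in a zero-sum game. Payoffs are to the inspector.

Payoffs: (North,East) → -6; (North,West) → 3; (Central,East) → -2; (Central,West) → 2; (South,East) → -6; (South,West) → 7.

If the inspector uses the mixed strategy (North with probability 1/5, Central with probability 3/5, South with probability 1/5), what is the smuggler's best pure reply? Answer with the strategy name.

If the smuggler plays East, the inspector's expected payoff is (1/5)·(-6) + (3/5)·(-2) + (1/5)·(-6) = -18/5.
If the smuggler plays West, the inspector's expected payoff is (1/5)·3 + (3/5)·2 + (1/5)·7 = 16/5.
The smuggler minimizes the inspector's payoff; the smallest is -18/5, so the best response is East.

East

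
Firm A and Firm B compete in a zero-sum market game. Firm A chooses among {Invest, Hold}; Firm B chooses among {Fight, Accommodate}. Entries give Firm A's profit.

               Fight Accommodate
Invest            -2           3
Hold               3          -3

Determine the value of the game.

Row minima: Invest → -2, Hold → -3; maximin = -2.
Column maxima: Fight → 3, Accommodate → 3; minimax = 3.
-2 ≠ 3, so there is no saddle point; optimal play is mixed.
Let Firm A play Invest with probability p. Expected payoff against Fight: (-2)p + 3(1−p) = −5p + 3; against Accommodate: 3p + (-3)(1−p) = 6p − 3.
Setting these equal: −5p + 3 = 6p − 3 ⇒ −11p = -6 ⇒ p = 6/11, and the value is (-5)·(6/11) + 3 = 3/11.
For Firm B: with q = P(Fight), equating Invest's and Hold's payoffs gives −5q + 3 = 6q − 3 ⇒ q = 6/11.

3/11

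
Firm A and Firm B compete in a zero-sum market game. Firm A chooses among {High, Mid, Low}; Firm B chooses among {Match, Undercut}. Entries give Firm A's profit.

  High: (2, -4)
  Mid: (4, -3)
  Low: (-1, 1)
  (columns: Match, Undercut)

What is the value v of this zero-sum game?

1/9

Row minima: High → -4, Mid → -3, Low → -1; maximin = -1.
Column maxima: Match → 4, Undercut → 1; minimax = 1.
-1 ≠ 1, so there is no saddle point; optimal play is mixed.
High is strictly dominated by Mid, so Firm A never plays it.
On the remaining 2×2 (Mid, Low vs Match, Undercut):
Let Firm A play Mid with probability p. Expected payoff against Match: 4p + (-1)(1−p) = 5p − 1; against Undercut: (-3)p + 1(1−p) = −4p + 1.
Setting these equal: 5p − 1 = −4p + 1 ⇒ 9p = 2 ⇒ p = 2/9, and the value is (5)·(2/9) − 1 = 1/9.
For Firm B: with q = P(Match), equating Mid's and Low's payoffs gives 7q − 3 = −2q + 1 ⇒ q = 4/9.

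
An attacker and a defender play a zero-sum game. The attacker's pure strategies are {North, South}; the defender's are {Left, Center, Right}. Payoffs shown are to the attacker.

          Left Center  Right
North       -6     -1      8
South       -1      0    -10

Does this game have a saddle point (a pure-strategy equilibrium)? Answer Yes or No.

Row minima: North → -6, South → -10; maximin = -6.
Column maxima: Left → -1, Center → 0, Right → 8; minimax = -1.
-6 ≠ -1, so no pure-strategy equilibrium exists.

No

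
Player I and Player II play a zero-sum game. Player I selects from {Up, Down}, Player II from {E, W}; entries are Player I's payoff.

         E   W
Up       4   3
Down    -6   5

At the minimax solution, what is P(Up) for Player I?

11/12

Row minima: Up → 3, Down → -6; maximin = 3.
Column maxima: E → 4, W → 5; minimax = 4.
3 ≠ 4, so there is no saddle point; optimal play is mixed.
Let Player I play Up with probability p. Expected payoff against E: 4p + (-6)(1−p) = 10p − 6; against W: 3p + 5(1−p) = −2p + 5.
Setting these equal: 10p − 6 = −2p + 5 ⇒ 12p = 11 ⇒ p = 11/12, and the value is (10)·(11/12) − 6 = 19/6.
For Player II: with q = P(E), equating Up's and Down's payoffs gives q + 3 = −11q + 5 ⇒ q = 1/6.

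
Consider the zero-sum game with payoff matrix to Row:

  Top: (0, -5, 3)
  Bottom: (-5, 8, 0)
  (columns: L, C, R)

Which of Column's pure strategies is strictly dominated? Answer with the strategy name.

R

L holds Row's payoff strictly below R in every row: 0 < 3, -5 < 0.
So R is strictly dominated for Column.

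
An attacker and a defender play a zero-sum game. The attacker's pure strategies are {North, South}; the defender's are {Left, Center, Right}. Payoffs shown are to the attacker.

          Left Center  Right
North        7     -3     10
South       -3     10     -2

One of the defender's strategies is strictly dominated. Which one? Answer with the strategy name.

Right

Left holds the attacker's payoff strictly below Right in every row: 7 < 10, -3 < -2.
So Right is strictly dominated for the defender.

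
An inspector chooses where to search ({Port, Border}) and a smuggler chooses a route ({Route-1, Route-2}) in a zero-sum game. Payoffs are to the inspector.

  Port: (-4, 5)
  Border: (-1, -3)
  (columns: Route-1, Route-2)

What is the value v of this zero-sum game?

Row minima: Port → -4, Border → -3; maximin = -3.
Column maxima: Route-1 → -1, Route-2 → 5; minimax = -1.
-3 ≠ -1, so there is no saddle point; optimal play is mixed.
Let the inspector play Port with probability p. Expected payoff against Route-1: (-4)p + (-1)(1−p) = −3p − 1; against Route-2: 5p + (-3)(1−p) = 8p − 3.
Setting these equal: −3p − 1 = 8p − 3 ⇒ −11p = -2 ⇒ p = 2/11, and the value is (-3)·(2/11) − 1 = -17/11.
For the smuggler: with q = P(Route-1), equating Port's and Border's payoffs gives −9q + 5 = 2q − 3 ⇒ q = 8/11.

-17/11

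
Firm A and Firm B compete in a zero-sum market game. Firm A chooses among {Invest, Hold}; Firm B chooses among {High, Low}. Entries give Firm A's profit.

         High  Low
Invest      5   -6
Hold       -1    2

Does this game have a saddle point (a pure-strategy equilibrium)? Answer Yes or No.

No

Row minima: Invest → -6, Hold → -1; maximin = -1.
Column maxima: High → 5, Low → 2; minimax = 2.
-1 ≠ 2, so no pure-strategy equilibrium exists.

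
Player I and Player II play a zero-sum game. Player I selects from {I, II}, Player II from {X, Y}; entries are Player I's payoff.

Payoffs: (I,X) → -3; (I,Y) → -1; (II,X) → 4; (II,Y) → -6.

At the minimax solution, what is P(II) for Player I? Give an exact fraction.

1/6

Row minima: I → -3, II → -6; maximin = -3.
Column maxima: X → 4, Y → -1; minimax = -1.
-3 ≠ -1, so there is no saddle point; optimal play is mixed.
Let Player I play I with probability p. Expected payoff against X: (-3)p + 4(1−p) = −7p + 4; against Y: (-1)p + (-6)(1−p) = 5p − 6.
Setting these equal: −7p + 4 = 5p − 6 ⇒ −12p = -10 ⇒ p = 5/6, and the value is (-7)·(5/6) + 4 = -11/6.
For Player II: with q = P(X), equating I's and II's payoffs gives −2q − 1 = 10q − 6 ⇒ q = 5/12.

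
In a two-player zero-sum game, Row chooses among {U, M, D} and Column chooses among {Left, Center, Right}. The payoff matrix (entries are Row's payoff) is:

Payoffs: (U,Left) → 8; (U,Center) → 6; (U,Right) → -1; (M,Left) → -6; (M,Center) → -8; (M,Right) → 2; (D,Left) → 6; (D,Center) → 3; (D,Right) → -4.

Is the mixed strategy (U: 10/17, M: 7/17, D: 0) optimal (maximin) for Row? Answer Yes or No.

Against Left this mix gives (10/17)·8 + (7/17)·(-6) = 38/17.
Against Center this mix gives (10/17)·6 + (7/17)·(-8) = 4/17.
Against Right this mix gives (10/17)·(-1) + (7/17)·2 = 4/17.
All of Column's active replies (Center, Right) yield 4/17, and no column does worse for Row. The mix makes Column indifferent and guarantees 4/17, so it is optimal.

Yes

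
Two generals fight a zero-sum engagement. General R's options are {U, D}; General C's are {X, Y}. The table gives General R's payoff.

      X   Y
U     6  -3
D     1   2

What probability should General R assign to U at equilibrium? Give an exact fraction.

Row minima: U → -3, D → 1; maximin = 1.
Column maxima: X → 6, Y → 2; minimax = 2.
1 ≠ 2, so there is no saddle point; optimal play is mixed.
Let General R play U with probability p. Expected payoff against X: 6p + 1(1−p) = 5p + 1; against Y: (-3)p + 2(1−p) = −5p + 2.
Setting these equal: 5p + 1 = −5p + 2 ⇒ 10p = 1 ⇒ p = 1/10, and the value is (5)·(1/10) + 1 = 3/2.
For General C: with q = P(X), equating U's and D's payoffs gives 9q − 3 = −q + 2 ⇒ q = 1/2.

1/10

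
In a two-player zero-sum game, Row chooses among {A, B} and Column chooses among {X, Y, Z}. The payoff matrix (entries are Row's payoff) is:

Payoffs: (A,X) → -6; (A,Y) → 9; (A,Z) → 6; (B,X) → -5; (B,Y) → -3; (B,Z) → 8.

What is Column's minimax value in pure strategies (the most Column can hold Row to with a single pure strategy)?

Column maxima: X → -5, Y → 9, Z → 8.
The smallest of these is -5.

-5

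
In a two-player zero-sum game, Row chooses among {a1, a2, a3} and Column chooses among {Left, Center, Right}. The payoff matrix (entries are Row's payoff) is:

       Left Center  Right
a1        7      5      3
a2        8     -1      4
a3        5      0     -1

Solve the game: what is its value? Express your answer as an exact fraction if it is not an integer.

Row minima: a1 → 3, a2 → -1, a3 → -1; maximin = 3.
Column maxima: Left → 8, Center → 5, Right → 4; minimax = 4.
3 ≠ 4, so there is no saddle point; optimal play is mixed.
a3 is strictly dominated by a1, so Row never plays it.
Left is strictly dominated by Center (it gives Row strictly more in every row), so Column never plays it.
On the remaining 2×2 (a1, a2 vs Center, Right):
Let Row play a1 with probability p. Expected payoff against Center: 5p + (-1)(1−p) = 6p − 1; against Right: 3p + 4(1−p) = −p + 4.
Setting these equal: 6p − 1 = −p + 4 ⇒ 7p = 5 ⇒ p = 5/7, and the value is (6)·(5/7) − 1 = 23/7.
For Column: with q = P(Center), equating a1's and a2's payoffs gives 2q + 3 = −5q + 4 ⇒ q = 1/7.

23/7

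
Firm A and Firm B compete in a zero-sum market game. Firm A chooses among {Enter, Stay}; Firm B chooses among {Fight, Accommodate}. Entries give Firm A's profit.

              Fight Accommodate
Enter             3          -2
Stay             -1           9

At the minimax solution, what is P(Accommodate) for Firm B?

4/15

Row minima: Enter → -2, Stay → -1; maximin = -1.
Column maxima: Fight → 3, Accommodate → 9; minimax = 3.
-1 ≠ 3, so there is no saddle point; optimal play is mixed.
Let Firm A play Enter with probability p. Expected payoff against Fight: 3p + (-1)(1−p) = 4p − 1; against Accommodate: (-2)p + 9(1−p) = −11p + 9.
Setting these equal: 4p − 1 = −11p + 9 ⇒ 15p = 10 ⇒ p = 2/3, and the value is (4)·(2/3) − 1 = 5/3.
For Firm B: with q = P(Fight), equating Enter's and Stay's payoffs gives 5q − 2 = −10q + 9 ⇒ q = 11/15.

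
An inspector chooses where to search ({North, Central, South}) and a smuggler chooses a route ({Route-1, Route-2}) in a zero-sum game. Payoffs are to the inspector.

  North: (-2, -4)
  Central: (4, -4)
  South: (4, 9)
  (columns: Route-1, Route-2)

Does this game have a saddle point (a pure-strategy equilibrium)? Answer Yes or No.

Row minima: North → -4, Central → -4, South → 4; maximin = 4.
Column maxima: Route-1 → 4, Route-2 → 9; minimax = 4.
maximin = minimax = 4, so a saddle point exists.

Yes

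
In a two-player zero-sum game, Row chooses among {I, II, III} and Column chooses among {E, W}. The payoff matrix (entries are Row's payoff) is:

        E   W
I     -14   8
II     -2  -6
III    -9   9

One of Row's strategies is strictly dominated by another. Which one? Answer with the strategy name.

I

III gives a strictly higher payoff than I against every column: -9 > -14, 9 > 8.
So I is strictly dominated and Row never plays it.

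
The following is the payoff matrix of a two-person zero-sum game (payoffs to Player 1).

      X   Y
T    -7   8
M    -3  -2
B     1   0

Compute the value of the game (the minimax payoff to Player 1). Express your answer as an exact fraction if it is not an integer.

1/2

Row minima: T → -7, M → -3, B → 0; maximin = 0.
Column maxima: X → 1, Y → 8; minimax = 1.
0 ≠ 1, so there is no saddle point; optimal play is mixed.
M is strictly dominated by B, so Player 1 never plays it.
On the remaining 2×2 (T, B vs X, Y):
Let Player 1 play T with probability p. Expected payoff against X: (-7)p + 1(1−p) = −8p + 1; against Y: 8p + 0(1−p) = 8p.
Setting these equal: −8p + 1 = 8p ⇒ −16p = -1 ⇒ p = 1/16, and the value is (-8)·(1/16) + 1 = 1/2.
For Player 2: with q = P(X), equating T's and B's payoffs gives −15q + 8 = q ⇒ q = 1/2.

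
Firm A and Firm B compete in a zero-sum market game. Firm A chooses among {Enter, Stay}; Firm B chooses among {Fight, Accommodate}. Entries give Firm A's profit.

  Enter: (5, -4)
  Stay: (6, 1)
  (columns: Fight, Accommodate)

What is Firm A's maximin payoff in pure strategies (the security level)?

1

Row minima: Enter → -4, Stay → 1.
The best of these is 1.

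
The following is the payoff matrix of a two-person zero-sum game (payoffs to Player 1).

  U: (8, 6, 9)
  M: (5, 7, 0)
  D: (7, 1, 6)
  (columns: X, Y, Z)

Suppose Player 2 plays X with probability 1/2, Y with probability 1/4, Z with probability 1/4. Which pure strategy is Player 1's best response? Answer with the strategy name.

U

Expected payoff of U: (1/2)·8 + (1/4)·6 + (1/4)·9 = 31/4.
Expected payoff of M: (1/2)·5 + (1/4)·7 + (1/4)·0 = 17/4.
Expected payoff of D: (1/2)·7 + (1/4)·1 + (1/4)·6 = 21/4.
The largest is 31/4, so Player 1's best response is U.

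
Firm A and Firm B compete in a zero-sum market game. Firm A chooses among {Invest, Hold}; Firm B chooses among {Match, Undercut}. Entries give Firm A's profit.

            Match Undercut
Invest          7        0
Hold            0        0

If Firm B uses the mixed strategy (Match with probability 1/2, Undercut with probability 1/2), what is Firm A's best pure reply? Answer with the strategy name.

Invest

Expected payoff of Invest: (1/2)·7 + (1/2)·0 = 7/2.
Expected payoff of Hold: (1/2)·0 + (1/2)·0 = 0.
The largest is 7/2, so Firm A's best response is Invest.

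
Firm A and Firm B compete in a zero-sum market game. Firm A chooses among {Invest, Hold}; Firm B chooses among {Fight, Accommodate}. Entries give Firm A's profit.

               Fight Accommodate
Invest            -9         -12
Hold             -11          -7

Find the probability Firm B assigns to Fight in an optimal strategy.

5/7

Row minima: Invest → -12, Hold → -11; maximin = -11.
Column maxima: Fight → -9, Accommodate → -7; minimax = -9.
-11 ≠ -9, so there is no saddle point; optimal play is mixed.
Let Firm A play Invest with probability p. Expected payoff against Fight: (-9)p + (-11)(1−p) = 2p − 11; against Accommodate: (-12)p + (-7)(1−p) = −5p − 7.
Setting these equal: 2p − 11 = −5p − 7 ⇒ 7p = 4 ⇒ p = 4/7, and the value is (2)·(4/7) − 11 = -69/7.
For Firm B: with q = P(Fight), equating Invest's and Hold's payoffs gives 3q − 12 = −4q − 7 ⇒ q = 5/7.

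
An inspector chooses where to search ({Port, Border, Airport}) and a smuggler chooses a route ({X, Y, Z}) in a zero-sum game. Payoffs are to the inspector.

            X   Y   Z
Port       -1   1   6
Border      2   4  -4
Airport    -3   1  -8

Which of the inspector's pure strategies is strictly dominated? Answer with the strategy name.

Border gives a strictly higher payoff than Airport against every column: 2 > -3, 4 > 1, -4 > -8.
So Airport is strictly dominated and the inspector never plays it.

Airport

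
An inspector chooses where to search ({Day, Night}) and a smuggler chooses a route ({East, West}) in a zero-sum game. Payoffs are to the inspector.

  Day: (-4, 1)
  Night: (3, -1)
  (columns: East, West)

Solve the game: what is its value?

Row minima: Day → -4, Night → -1; maximin = -1.
Column maxima: East → 3, West → 1; minimax = 1.
-1 ≠ 1, so there is no saddle point; optimal play is mixed.
Let the inspector play Day with probability p. Expected payoff against East: (-4)p + 3(1−p) = −7p + 3; against West: 1p + (-1)(1−p) = 2p − 1.
Setting these equal: −7p + 3 = 2p − 1 ⇒ −9p = -4 ⇒ p = 4/9, and the value is (-7)·(4/9) + 3 = -1/9.
For the smuggler: with q = P(East), equating Day's and Night's payoffs gives −5q + 1 = 4q − 1 ⇒ q = 2/9.

-1/9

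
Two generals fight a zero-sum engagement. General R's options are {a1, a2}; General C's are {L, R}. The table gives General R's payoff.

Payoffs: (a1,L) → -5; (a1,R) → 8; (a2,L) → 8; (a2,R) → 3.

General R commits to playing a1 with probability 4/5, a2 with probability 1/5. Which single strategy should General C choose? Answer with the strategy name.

If General C plays L, General R's expected payoff is (4/5)·(-5) + (1/5)·8 = -12/5.
If General C plays R, General R's expected payoff is (4/5)·8 + (1/5)·3 = 7.
General C minimizes General R's payoff; the smallest is -12/5, so the best response is L.

L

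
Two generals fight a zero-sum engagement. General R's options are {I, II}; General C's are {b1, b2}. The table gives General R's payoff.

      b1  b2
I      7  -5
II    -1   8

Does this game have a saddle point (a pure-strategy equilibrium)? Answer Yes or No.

Row minima: I → -5, II → -1; maximin = -1.
Column maxima: b1 → 7, b2 → 8; minimax = 7.
-1 ≠ 7, so no pure-strategy equilibrium exists.

No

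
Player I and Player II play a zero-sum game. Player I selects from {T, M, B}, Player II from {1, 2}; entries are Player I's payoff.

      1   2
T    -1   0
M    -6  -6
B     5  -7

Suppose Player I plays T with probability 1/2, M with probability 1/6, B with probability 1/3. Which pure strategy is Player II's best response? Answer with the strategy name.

2

If Player II plays 1, Player I's expected payoff is (1/2)·(-1) + (1/6)·(-6) + (1/3)·5 = 1/6.
If Player II plays 2, Player I's expected payoff is (1/2)·0 + (1/6)·(-6) + (1/3)·(-7) = -10/3.
Player II minimizes Player I's payoff; the smallest is -10/3, so the best response is 2.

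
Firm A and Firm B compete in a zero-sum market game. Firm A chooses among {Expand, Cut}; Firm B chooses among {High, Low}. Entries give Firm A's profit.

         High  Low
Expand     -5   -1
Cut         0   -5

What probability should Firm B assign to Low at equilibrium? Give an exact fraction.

5/9

Row minima: Expand → -5, Cut → -5; maximin = -5.
Column maxima: High → 0, Low → -1; minimax = -1.
-5 ≠ -1, so there is no saddle point; optimal play is mixed.
Let Firm A play Expand with probability p. Expected payoff against High: (-5)p + 0(1−p) = −5p; against Low: (-1)p + (-5)(1−p) = 4p − 5.
Setting these equal: −5p = 4p − 5 ⇒ −9p = -5 ⇒ p = 5/9, and the value is (-5)·(5/9) = -25/9.
For Firm B: with q = P(High), equating Expand's and Cut's payoffs gives −4q − 1 = 5q − 5 ⇒ q = 4/9.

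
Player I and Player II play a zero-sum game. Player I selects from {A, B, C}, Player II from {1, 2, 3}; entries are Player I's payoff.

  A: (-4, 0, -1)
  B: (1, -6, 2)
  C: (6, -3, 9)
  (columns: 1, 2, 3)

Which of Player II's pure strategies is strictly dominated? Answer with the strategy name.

3

1 holds Player I's payoff strictly below 3 in every row: -4 < -1, 1 < 2, 6 < 9.
So 3 is strictly dominated for Player II.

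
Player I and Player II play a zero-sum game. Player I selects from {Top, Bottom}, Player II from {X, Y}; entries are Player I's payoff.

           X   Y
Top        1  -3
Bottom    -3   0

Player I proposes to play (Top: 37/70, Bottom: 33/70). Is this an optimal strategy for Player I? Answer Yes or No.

No

Against X this mix gives (37/70)·1 + (33/70)·(-3) = -31/35.
Against Y this mix gives (37/70)·(-3) + (33/70)·0 = -111/70.
Player II will play Y, holding Player I to -111/70. Shifting weight toward the row that does better against Y would raise this floor (the equalizing mix achieves -9/7 against both Y and X), so the proposed strategy is not optimal.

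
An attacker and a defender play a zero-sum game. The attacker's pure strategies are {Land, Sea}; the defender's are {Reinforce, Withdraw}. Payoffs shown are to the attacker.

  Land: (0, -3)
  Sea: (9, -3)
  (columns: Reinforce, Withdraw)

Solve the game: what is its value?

Row minima: Land → -3, Sea → -3; maximin = -3.
Column maxima: Reinforce → 9, Withdraw → -3; minimax = -3.
Since maximin = minimax = -3, there is a saddle point and the value is -3.

-3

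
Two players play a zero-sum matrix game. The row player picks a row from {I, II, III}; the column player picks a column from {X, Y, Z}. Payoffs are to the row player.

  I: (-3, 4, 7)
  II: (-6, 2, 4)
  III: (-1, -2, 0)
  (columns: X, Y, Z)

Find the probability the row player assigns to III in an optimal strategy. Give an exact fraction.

Row minima: I → -3, II → -6, III → -2; maximin = -2.
Column maxima: X → -1, Y → 4, Z → 7; minimax = -1.
-2 ≠ -1, so there is no saddle point; optimal play is mixed.
II is strictly dominated by I, so the row player never plays it.
Z is strictly dominated by X (it gives the row player strictly more in every row), so the column player never plays it.
On the remaining 2×2 (I, III vs X, Y):
Let the row player play I with probability p. Expected payoff against X: (-3)p + (-1)(1−p) = −2p − 1; against Y: 4p + (-2)(1−p) = 6p − 2.
Setting these equal: −2p − 1 = 6p − 2 ⇒ −8p = -1 ⇒ p = 1/8, and the value is (-2)·(1/8) − 1 = -5/4.
For the column player: with q = P(X), equating I's and III's payoffs gives −7q + 4 = q − 2 ⇒ q = 3/4.

7/8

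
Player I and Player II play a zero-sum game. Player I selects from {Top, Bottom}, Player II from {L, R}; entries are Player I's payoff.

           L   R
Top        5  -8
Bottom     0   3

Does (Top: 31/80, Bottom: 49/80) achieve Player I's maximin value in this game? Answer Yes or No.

No

Against L this mix gives (31/80)·5 + (49/80)·0 = 31/16.
Against R this mix gives (31/80)·(-8) + (49/80)·3 = -101/80.
Player II will play R, holding Player I to -101/80. Shifting weight toward the row that does better against R would raise this floor (the equalizing mix achieves 15/16 against both R and L), so the proposed strategy is not optimal.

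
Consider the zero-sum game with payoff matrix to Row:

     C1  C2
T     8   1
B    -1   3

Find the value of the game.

Row minima: T → 1, B → -1; maximin = 1.
Column maxima: C1 → 8, C2 → 3; minimax = 3.
1 ≠ 3, so there is no saddle point; optimal play is mixed.
Let Row play T with probability p. Expected payoff against C1: 8p + (-1)(1−p) = 9p − 1; against C2: 1p + 3(1−p) = −2p + 3.
Setting these equal: 9p − 1 = −2p + 3 ⇒ 11p = 4 ⇒ p = 4/11, and the value is (9)·(4/11) − 1 = 25/11.
For Column: with q = P(C1), equating T's and B's payoffs gives 7q + 1 = −4q + 3 ⇒ q = 2/11.

25/11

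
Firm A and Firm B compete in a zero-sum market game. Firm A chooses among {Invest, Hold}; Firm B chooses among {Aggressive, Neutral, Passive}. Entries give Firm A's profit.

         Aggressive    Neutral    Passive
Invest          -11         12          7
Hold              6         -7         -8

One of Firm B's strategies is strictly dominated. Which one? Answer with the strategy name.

Passive holds Firm A's payoff strictly below Neutral in every row: 7 < 12, -8 < -7.
So Neutral is strictly dominated for Firm B.

Neutral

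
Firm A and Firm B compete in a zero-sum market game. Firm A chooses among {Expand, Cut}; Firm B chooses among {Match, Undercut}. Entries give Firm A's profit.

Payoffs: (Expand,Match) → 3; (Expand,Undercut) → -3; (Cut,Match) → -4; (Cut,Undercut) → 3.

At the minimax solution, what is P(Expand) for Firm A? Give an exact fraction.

Row minima: Expand → -3, Cut → -4; maximin = -3.
Column maxima: Match → 3, Undercut → 3; minimax = 3.
-3 ≠ 3, so there is no saddle point; optimal play is mixed.
Let Firm A play Expand with probability p. Expected payoff against Match: 3p + (-4)(1−p) = 7p − 4; against Undercut: (-3)p + 3(1−p) = −6p + 3.
Setting these equal: 7p − 4 = −6p + 3 ⇒ 13p = 7 ⇒ p = 7/13, and the value is (7)·(7/13) − 4 = -3/13.
For Firm B: with q = P(Match), equating Expand's and Cut's payoffs gives 6q − 3 = −7q + 3 ⇒ q = 6/13.

7/13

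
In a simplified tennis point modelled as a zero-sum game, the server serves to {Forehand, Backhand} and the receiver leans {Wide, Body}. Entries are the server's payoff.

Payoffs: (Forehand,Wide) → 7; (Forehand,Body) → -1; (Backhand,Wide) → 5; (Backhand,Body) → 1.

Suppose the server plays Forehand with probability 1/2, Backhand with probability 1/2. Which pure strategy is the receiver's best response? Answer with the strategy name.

Body

If the receiver plays Wide, the server's expected payoff is (1/2)·7 + (1/2)·5 = 6.
If the receiver plays Body, the server's expected payoff is (1/2)·(-1) + (1/2)·1 = 0.
The receiver minimizes the server's payoff; the smallest is 0, so the best response is Body.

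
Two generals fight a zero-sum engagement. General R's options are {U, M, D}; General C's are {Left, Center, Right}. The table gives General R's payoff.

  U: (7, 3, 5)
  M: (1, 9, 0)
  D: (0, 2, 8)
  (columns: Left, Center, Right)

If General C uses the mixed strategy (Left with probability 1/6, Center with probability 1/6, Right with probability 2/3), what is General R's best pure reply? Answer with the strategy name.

Expected payoff of U: (1/6)·7 + (1/6)·3 + (2/3)·5 = 5.
Expected payoff of M: (1/6)·1 + (1/6)·9 + (2/3)·0 = 5/3.
Expected payoff of D: (1/6)·0 + (1/6)·2 + (2/3)·8 = 17/3.
The largest is 17/3, so General R's best response is D.

D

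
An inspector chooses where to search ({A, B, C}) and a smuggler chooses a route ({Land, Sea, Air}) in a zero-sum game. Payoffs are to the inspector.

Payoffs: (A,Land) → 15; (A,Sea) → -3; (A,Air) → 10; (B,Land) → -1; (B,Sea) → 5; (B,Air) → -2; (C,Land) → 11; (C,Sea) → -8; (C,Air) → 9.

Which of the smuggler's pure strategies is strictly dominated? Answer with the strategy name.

Air holds the inspector's payoff strictly below Land in every row: 10 < 15, -2 < -1, 9 < 11.
So Land is strictly dominated for the smuggler.

Land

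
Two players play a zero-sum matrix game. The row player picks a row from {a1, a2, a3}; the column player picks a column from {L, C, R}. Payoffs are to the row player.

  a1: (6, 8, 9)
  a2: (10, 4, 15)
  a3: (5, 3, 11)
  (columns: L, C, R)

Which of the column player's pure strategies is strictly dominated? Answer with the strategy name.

L holds the row player's payoff strictly below R in every row: 6 < 9, 10 < 15, 5 < 11.
So R is strictly dominated for the column player.

R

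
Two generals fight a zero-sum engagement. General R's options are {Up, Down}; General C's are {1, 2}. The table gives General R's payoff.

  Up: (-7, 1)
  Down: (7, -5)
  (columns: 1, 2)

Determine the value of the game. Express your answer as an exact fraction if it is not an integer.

-7/5

Row minima: Up → -7, Down → -5; maximin = -5.
Column maxima: 1 → 7, 2 → 1; minimax = 1.
-5 ≠ 1, so there is no saddle point; optimal play is mixed.
Let General R play Up with probability p. Expected payoff against 1: (-7)p + 7(1−p) = −14p + 7; against 2: 1p + (-5)(1−p) = 6p − 5.
Setting these equal: −14p + 7 = 6p − 5 ⇒ −20p = -12 ⇒ p = 3/5, and the value is (-14)·(3/5) + 7 = -7/5.
For General C: with q = P(1), equating Up's and Down's payoffs gives −8q + 1 = 12q − 5 ⇒ q = 3/10.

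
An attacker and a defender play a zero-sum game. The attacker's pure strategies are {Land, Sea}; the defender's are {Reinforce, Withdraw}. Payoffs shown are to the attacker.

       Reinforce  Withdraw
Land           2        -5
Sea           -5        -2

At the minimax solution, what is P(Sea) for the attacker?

Row minima: Land → -5, Sea → -5; maximin = -5.
Column maxima: Reinforce → 2, Withdraw → -2; minimax = -2.
-5 ≠ -2, so there is no saddle point; optimal play is mixed.
Let the attacker play Land with probability p. Expected payoff against Reinforce: 2p + (-5)(1−p) = 7p − 5; against Withdraw: (-5)p + (-2)(1−p) = −3p − 2.
Setting these equal: 7p − 5 = −3p − 2 ⇒ 10p = 3 ⇒ p = 3/10, and the value is (7)·(3/10) − 5 = -29/10.
For the defender: with q = P(Reinforce), equating Land's and Sea's payoffs gives 7q − 5 = −3q − 2 ⇒ q = 3/10.

7/10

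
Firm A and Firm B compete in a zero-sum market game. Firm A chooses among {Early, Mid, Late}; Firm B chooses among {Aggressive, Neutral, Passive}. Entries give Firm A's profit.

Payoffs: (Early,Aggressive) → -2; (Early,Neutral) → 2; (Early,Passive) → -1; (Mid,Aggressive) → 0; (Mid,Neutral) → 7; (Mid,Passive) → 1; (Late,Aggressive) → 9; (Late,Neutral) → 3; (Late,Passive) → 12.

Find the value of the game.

Row minima: Early → -2, Mid → 0, Late → 3; maximin = 3.
Column maxima: Aggressive → 9, Neutral → 7, Passive → 12; minimax = 7.
3 ≠ 7, so there is no saddle point; optimal play is mixed.
Early is strictly dominated by Mid, so Firm A never plays it.
Passive is strictly dominated by Aggressive (it gives Firm A strictly more in every row), so Firm B never plays it.
On the remaining 2×2 (Mid, Late vs Aggressive, Neutral):
Let Firm A play Mid with probability p. Expected payoff against Aggressive: 0p + 9(1−p) = −9p + 9; against Neutral: 7p + 3(1−p) = 4p + 3.
Setting these equal: −9p + 9 = 4p + 3 ⇒ −13p = -6 ⇒ p = 6/13, and the value is (-9)·(6/13) + 9 = 63/13.
For Firm B: with q = P(Aggressive), equating Mid's and Late's payoffs gives −7q + 7 = 6q + 3 ⇒ q = 4/13.

63/13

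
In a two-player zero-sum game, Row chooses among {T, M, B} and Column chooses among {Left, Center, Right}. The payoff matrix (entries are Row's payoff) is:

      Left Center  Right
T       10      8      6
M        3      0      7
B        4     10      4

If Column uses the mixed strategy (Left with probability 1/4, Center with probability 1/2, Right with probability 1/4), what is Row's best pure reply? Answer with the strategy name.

Expected payoff of T: (1/4)·10 + (1/2)·8 + (1/4)·6 = 8.
Expected payoff of M: (1/4)·3 + (1/2)·0 + (1/4)·7 = 5/2.
Expected payoff of B: (1/4)·4 + (1/2)·10 + (1/4)·4 = 7.
The largest is 8, so Row's best response is T.

T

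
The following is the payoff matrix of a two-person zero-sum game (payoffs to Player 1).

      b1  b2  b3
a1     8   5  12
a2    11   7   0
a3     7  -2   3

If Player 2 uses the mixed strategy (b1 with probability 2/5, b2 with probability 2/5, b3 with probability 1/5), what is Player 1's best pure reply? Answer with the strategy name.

a1

Expected payoff of a1: (2/5)·8 + (2/5)·5 + (1/5)·12 = 38/5.
Expected payoff of a2: (2/5)·11 + (2/5)·7 + (1/5)·0 = 36/5.
Expected payoff of a3: (2/5)·7 + (2/5)·(-2) + (1/5)·3 = 13/5.
The largest is 38/5, so Player 1's best response is a1.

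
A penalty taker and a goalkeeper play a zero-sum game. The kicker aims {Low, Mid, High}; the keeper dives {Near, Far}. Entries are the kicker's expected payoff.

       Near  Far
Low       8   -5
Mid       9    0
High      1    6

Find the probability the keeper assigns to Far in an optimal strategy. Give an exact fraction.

Row minima: Low → -5, Mid → 0, High → 1; maximin = 1.
Column maxima: Near → 9, Far → 6; minimax = 6.
1 ≠ 6, so there is no saddle point; optimal play is mixed.
Low is strictly dominated by Mid, so the kicker never plays it.
On the remaining 2×2 (Mid, High vs Near, Far):
Let the kicker play Mid with probability p. Expected payoff against Near: 9p + 1(1−p) = 8p + 1; against Far: 0p + 6(1−p) = −6p + 6.
Setting these equal: 8p + 1 = −6p + 6 ⇒ 14p = 5 ⇒ p = 5/14, and the value is (8)·(5/14) + 1 = 27/7.
For the keeper: with q = P(Near), equating Mid's and High's payoffs gives 9q = −5q + 6 ⇒ q = 3/7.

4/7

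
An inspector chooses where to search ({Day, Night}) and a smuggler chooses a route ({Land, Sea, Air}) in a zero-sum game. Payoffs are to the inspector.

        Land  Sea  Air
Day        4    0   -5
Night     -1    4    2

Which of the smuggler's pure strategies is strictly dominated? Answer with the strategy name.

Sea

Air holds the inspector's payoff strictly below Sea in every row: -5 < 0, 2 < 4.
So Sea is strictly dominated for the smuggler.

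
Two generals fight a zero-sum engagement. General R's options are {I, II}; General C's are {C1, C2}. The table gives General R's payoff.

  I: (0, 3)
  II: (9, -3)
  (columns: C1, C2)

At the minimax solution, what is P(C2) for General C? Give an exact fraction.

3/5

Row minima: I → 0, II → -3; maximin = 0.
Column maxima: C1 → 9, C2 → 3; minimax = 3.
0 ≠ 3, so there is no saddle point; optimal play is mixed.
Let General R play I with probability p. Expected payoff against C1: 0p + 9(1−p) = −9p + 9; against C2: 3p + (-3)(1−p) = 6p − 3.
Setting these equal: −9p + 9 = 6p − 3 ⇒ −15p = -12 ⇒ p = 4/5, and the value is (-9)·(4/5) + 9 = 9/5.
For General C: with q = P(C1), equating I's and II's payoffs gives −3q + 3 = 12q − 3 ⇒ q = 2/5.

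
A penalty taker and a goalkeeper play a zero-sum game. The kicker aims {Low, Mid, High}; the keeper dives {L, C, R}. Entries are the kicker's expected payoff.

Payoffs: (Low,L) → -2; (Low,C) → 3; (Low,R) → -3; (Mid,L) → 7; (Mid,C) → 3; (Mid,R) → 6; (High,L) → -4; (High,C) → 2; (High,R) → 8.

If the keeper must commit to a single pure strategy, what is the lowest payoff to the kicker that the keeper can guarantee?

3

Column maxima: L → 7, C → 3, R → 8.
The smallest of these is 3.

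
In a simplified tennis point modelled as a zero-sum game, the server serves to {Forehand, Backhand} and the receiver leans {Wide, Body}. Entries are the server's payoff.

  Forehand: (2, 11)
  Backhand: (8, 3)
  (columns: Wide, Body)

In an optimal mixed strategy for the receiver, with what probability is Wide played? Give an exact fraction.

4/7

Row minima: Forehand → 2, Backhand → 3; maximin = 3.
Column maxima: Wide → 8, Body → 11; minimax = 8.
3 ≠ 8, so there is no saddle point; optimal play is mixed.
Let the server play Forehand with probability p. Expected payoff against Wide: 2p + 8(1−p) = −6p + 8; against Body: 11p + 3(1−p) = 8p + 3.
Setting these equal: −6p + 8 = 8p + 3 ⇒ −14p = -5 ⇒ p = 5/14, and the value is (-6)·(5/14) + 8 = 41/7.
For the receiver: with q = P(Wide), equating Forehand's and Backhand's payoffs gives −9q + 11 = 5q + 3 ⇒ q = 4/7.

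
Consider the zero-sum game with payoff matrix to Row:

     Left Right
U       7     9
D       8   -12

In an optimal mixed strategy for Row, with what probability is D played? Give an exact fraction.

Row minima: U → 7, D → -12; maximin = 7.
Column maxima: Left → 8, Right → 9; minimax = 8.
7 ≠ 8, so there is no saddle point; optimal play is mixed.
Let Row play U with probability p. Expected payoff against Left: 7p + 8(1−p) = −p + 8; against Right: 9p + (-12)(1−p) = 21p − 12.
Setting these equal: −p + 8 = 21p − 12 ⇒ −22p = -20 ⇒ p = 10/11, and the value is (-1)·(10/11) + 8 = 78/11.
For Column: with q = P(Left), equating U's and D's payoffs gives −2q + 9 = 20q − 12 ⇒ q = 21/22.

1/11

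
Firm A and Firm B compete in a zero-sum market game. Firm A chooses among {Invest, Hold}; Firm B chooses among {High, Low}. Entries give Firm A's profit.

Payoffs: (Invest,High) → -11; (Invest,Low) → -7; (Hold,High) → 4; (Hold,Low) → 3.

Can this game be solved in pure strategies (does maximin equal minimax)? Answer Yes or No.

Yes

Row minima: Invest → -11, Hold → 3; maximin = 3.
Column maxima: High → 4, Low → 3; minimax = 3.
maximin = minimax = 3, so a saddle point exists.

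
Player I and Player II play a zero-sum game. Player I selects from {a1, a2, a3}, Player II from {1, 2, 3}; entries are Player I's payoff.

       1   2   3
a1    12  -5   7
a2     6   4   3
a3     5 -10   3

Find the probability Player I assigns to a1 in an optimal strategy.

Row minima: a1 → -5, a2 → 3, a3 → -10; maximin = 3.
Column maxima: 1 → 12, 2 → 4, 3 → 7; minimax = 4.
3 ≠ 4, so there is no saddle point; optimal play is mixed.
a3 is strictly dominated by a1, so Player I never plays it.
1 is strictly dominated by 2 (it gives Player I strictly more in every row), so Player II never plays it.
On the remaining 2×2 (a1, a2 vs 2, 3):
Let Player I play a1 with probability p. Expected payoff against 2: (-5)p + 4(1−p) = −9p + 4; against 3: 7p + 3(1−p) = 4p + 3.
Setting these equal: −9p + 4 = 4p + 3 ⇒ −13p = -1 ⇒ p = 1/13, and the value is (-9)·(1/13) + 4 = 43/13.
For Player II: with q = P(2), equating a1's and a2's payoffs gives −12q + 7 = q + 3 ⇒ q = 4/13.

1/13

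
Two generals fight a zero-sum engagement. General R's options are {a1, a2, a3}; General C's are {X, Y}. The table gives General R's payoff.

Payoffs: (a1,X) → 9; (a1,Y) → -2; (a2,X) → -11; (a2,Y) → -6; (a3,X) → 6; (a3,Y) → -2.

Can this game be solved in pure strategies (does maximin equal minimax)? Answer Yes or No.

Yes

Row minima: a1 → -2, a2 → -11, a3 → -2; maximin = -2.
Column maxima: X → 9, Y → -2; minimax = -2.
maximin = minimax = -2, so a saddle point exists.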